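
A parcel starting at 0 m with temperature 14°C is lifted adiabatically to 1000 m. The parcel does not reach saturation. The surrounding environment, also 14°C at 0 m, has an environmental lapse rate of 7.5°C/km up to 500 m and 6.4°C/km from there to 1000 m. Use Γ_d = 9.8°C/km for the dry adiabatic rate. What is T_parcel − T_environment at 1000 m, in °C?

Parcel:
  0 → 1000 m (dry, 9.8°C/km): ΔT = -9.8 × 1 = -9.8°C → T = 4.2°C
Environment:
  0 → 500 m (environment, lower layer, 7.5°C/km): ΔT = -7.5 × 0.5 = -3.75°C → T = 10.25°C
  500 → 1000 m (environment, upper layer, 6.4°C/km): ΔT = -6.4 × 0.5 = -3.2°C → T = 7.05°C
T_parcel − T_env = 4.2 − 7.05 = -2.85°C

-2.85°C (parcel cooler than environment)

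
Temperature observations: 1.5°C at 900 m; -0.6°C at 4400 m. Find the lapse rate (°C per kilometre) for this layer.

Γ = −ΔT/Δz = (1.5 − (-0.6)) / (4400 − 900) m
  = 2.1°C / 3.5 km = 0.6°C/km

0.6°C/km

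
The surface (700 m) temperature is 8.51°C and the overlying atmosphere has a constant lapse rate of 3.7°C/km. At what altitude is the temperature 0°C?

Height above start = (8.51 − 0) / 3.7 = 2.3 km
Altitude = 700 m + 2300 m = 3000 m

3000 m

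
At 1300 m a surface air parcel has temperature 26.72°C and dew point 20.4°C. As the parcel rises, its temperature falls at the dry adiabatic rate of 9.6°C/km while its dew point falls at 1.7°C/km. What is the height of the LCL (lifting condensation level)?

T and T_d converge at 9.6 − 1.7 = 7.9°C per km
Height above start = (26.72 − 20.4) / 7.9 = 0.8 km
LCL altitude = 1300 m + 800 m = 2100 m

2100 m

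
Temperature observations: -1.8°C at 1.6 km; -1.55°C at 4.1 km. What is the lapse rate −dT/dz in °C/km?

Γ = −ΔT/Δz = (-1.8 − (-1.55)) / (4100 − 1600) m
  = -0.25°C / 2.5 km = -0.1°C/km

-0.1°C/km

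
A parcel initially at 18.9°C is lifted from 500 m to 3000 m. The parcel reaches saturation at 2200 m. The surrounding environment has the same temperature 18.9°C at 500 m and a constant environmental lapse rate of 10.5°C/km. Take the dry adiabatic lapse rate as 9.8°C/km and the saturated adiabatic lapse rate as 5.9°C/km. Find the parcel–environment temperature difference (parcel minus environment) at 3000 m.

Parcel:
  500 → 2200 m (dry, 9.8°C/km): ΔT = -9.8 × 1.7 = -16.66°C → T = 2.24°C
  2200 → 3000 m (saturated, 5.9°C/km): ΔT = -5.9 × 0.8 = -4.72°C → T = -2.48°C
Environment:
  500 → 3000 m (environment, 10.5°C/km): ΔT = -10.5 × 2.5 = -26.25°C → T = -7.35°C
T_parcel − T_env = -2.48 − (-7.35) = +4.87°C

+4.87°C (parcel warmer than environment)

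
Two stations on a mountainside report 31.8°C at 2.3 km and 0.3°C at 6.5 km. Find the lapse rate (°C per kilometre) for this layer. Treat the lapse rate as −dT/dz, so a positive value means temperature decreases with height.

7.5°C/km

Γ = −ΔT/Δz = (31.8 − 0.3) / (6500 − 2300) m
  = 31.5°C / 4.2 km = 7.5°C/km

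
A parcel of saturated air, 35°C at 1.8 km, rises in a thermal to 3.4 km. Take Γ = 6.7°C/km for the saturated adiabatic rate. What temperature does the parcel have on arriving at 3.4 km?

24.28°C

Saturated adiabatic to 3400 m: -6.7 × 1.6 km = -10.72°C, so T = 24.28°C.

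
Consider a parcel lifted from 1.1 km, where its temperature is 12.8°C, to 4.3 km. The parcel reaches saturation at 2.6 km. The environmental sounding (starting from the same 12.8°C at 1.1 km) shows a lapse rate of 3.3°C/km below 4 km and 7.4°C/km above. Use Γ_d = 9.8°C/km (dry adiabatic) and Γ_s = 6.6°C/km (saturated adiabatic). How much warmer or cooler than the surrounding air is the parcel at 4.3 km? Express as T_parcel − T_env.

-14.13°C (parcel cooler than environment)

Parcel:
  1100–2600 m, dry: Δz = 1.5 km ⇒ ΔT = -14.7°C; T = -1.9°C
  2600–4300 m, saturated: Δz = 1.7 km ⇒ ΔT = -11.22°C; T = -13.12°C
Environment:
  1100–4000 m, environment, lower layer: Δz = 2.9 km ⇒ ΔT = -9.57°C; T = 3.23°C
  4000–4300 m, environment, upper layer: Δz = 0.3 km ⇒ ΔT = -2.22°C; T = 1.01°C
T_parcel − T_env = -13.12 − 1.01 = -14.13°C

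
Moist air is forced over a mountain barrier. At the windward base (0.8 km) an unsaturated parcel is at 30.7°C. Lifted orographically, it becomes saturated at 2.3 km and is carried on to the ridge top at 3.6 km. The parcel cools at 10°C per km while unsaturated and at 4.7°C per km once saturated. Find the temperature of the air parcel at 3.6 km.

From 800 m to 2300 m (dry): cools by 10 × 1.5 = 15°C, giving 15.7°C.
From 2300 m to 3600 m (saturated): cools by 4.7 × 1.3 = 6.11°C, giving 9.59°C.

9.59°C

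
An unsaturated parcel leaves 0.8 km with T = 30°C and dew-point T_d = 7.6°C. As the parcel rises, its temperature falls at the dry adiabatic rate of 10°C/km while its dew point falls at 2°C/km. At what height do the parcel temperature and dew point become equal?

T and T_d converge at 10 − 2 = 8°C per km
Height above start = (30 − 7.6) / 8 = 2.8 km
LCL altitude = 800 m + 2800 m = 3600 m

3.6 km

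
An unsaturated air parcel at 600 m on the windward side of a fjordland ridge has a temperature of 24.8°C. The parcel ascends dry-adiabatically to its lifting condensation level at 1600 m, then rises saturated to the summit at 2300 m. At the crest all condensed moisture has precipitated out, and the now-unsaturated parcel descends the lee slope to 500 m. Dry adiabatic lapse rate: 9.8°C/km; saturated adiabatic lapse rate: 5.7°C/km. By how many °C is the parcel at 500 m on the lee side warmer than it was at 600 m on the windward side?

600–1600 m, dry: Δz = 1 km ⇒ ΔT = -9.8°C; T = 15°C
1600–2300 m, saturated: Δz = 0.7 km ⇒ ΔT = -3.99°C; T = 11.01°C
2300–500 m, dry descent: Δz = 1.8 km ⇒ ΔT = +17.64°C; T = 28.65°C
Net change vs windward start: 28.65 − 24.8 = +3.85°C

+3.85°C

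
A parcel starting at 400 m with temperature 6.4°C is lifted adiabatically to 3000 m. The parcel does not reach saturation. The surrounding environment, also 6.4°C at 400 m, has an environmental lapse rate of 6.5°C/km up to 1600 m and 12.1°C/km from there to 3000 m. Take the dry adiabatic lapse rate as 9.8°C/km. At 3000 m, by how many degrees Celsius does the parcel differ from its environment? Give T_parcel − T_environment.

-0.74°C (parcel cooler than environment)

Parcel:
  400 → 3000 m (dry, 9.8°C/km): ΔT = -9.8 × 2.6 = -25.48°C → T = -19.08°C
Environment:
  400 → 1600 m (environment, lower layer, 6.5°C/km): ΔT = -6.5 × 1.2 = -7.8°C → T = -1.4°C
  1600 → 3000 m (environment, upper layer, 12.1°C/km): ΔT = -12.1 × 1.4 = -16.94°C → T = -18.34°C
T_parcel − T_env = -19.08 − (-18.34) = -0.74°C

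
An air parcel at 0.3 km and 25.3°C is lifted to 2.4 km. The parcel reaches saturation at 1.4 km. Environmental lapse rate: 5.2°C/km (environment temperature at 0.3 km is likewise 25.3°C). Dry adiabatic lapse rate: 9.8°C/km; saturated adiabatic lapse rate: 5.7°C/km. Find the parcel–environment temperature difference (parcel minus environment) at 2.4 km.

Parcel:
  300–1400 m, dry: Δz = 1.1 km ⇒ ΔT = -10.78°C; T = 14.52°C
  1400–2400 m, saturated: Δz = 1 km ⇒ ΔT = -5.7°C; T = 8.82°C
Environment:
  300–2400 m, environment: Δz = 2.1 km ⇒ ΔT = -10.92°C; T = 14.38°C
T_parcel − T_env = 8.82 − 14.38 = -5.56°C

-5.56°C (parcel cooler than environment)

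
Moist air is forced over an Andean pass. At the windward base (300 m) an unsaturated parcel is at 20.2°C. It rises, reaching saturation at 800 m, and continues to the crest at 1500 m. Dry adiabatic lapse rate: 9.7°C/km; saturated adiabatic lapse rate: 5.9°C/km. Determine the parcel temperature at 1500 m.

11.22°C

From 300 m to 800 m (dry): cools by 9.7 × 0.5 = 4.85°C, giving 15.35°C.
From 800 m to 1500 m (saturated): cools by 5.9 × 0.7 = 4.13°C, giving 11.22°C.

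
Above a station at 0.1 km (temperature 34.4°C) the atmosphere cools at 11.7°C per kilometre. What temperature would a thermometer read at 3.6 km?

-6.55°C

100 → 3600 m (environmental, 11.7°C/km): ΔT = -11.7 × 3.5 = -40.95°C → T = -6.55°C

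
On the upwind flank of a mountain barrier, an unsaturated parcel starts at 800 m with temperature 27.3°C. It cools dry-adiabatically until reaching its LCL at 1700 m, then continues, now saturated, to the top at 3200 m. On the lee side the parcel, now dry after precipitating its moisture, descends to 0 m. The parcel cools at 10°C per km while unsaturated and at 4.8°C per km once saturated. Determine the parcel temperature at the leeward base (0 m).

800–1700 m, dry: Δz = 0.9 km ⇒ ΔT = -9°C; T = 18.3°C
1700–3200 m, saturated: Δz = 1.5 km ⇒ ΔT = -7.2°C; T = 11.1°C
3200–0 m, dry descent: Δz = 3.2 km ⇒ ΔT = +32°C; T = 43.1°C

43.1°C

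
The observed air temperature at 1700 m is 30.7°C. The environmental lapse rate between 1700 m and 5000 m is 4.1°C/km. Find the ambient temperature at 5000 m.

17.17°C

Environmental to 5000 m: -4.1 × 3.3 km = -13.53°C, so T = 17.17°C.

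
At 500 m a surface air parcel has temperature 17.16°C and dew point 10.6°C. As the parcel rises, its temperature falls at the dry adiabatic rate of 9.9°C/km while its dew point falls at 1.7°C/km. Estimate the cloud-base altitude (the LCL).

T and T_d converge at 9.9 − 1.7 = 8.2°C per km
Height above start = (17.16 − 10.6) / 8.2 = 0.8 km
LCL altitude = 500 m + 800 m = 1300 m

1300 m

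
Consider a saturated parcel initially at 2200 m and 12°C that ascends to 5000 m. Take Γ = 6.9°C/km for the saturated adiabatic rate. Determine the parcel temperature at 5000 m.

2200 → 5000 m (saturated adiabatic, 6.9°C/km): ΔT = -6.9 × 2.8 = -19.32°C → T = -7.32°C

-7.32°C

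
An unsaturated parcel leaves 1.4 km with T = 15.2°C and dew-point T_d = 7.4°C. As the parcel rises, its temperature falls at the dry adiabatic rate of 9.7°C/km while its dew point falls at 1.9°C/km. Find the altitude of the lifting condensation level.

T and T_d converge at 9.7 − 1.9 = 7.8°C per km
Height above start = (15.2 − 7.4) / 7.8 = 1 km
LCL altitude = 1400 m + 1000 m = 2400 m

2.4 km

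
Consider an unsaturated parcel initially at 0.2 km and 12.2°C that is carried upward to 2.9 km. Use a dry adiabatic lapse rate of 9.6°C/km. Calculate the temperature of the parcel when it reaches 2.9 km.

-13.72°C

200–2900 m, dry adiabatic: Δz = 2.7 km ⇒ ΔT = -25.92°C; T = -13.72°C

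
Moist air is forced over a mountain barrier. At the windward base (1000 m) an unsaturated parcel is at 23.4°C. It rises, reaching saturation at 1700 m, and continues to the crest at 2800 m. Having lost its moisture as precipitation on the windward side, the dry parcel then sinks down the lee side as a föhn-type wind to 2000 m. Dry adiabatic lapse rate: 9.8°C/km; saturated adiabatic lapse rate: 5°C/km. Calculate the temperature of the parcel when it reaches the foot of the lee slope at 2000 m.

Dry to 1700 m: -9.8 × 0.7 km = -6.86°C, so T = 16.54°C.
Saturated to 2800 m: -5 × 1.1 km = -5.5°C, so T = 11.04°C.
Dry descent to 2000 m: +9.8 × 0.8 km = +7.84°C, so T = 18.88°C.

18.88°C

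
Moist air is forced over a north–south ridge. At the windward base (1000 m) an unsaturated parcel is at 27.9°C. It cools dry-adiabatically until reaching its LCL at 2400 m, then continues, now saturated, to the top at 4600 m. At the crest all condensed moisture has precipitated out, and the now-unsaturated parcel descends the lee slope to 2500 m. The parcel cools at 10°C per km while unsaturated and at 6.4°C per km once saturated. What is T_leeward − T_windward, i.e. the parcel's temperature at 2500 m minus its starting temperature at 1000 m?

-7.08°C

1000–2400 m, dry: Δz = 1.4 km ⇒ ΔT = -14°C; T = 13.9°C
2400–4600 m, saturated: Δz = 2.2 km ⇒ ΔT = -14.08°C; T = -0.18°C
4600–2500 m, dry descent: Δz = 2.1 km ⇒ ΔT = +21°C; T = 20.82°C
Net change vs windward start: 20.82 − 27.9 = -7.08°C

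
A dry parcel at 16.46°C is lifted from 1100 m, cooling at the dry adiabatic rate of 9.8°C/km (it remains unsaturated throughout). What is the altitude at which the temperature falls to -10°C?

3800 m

Height above start = (16.46 − (-10)) / 9.8 = 2.7 km
Altitude = 1100 m + 2700 m = 3800 m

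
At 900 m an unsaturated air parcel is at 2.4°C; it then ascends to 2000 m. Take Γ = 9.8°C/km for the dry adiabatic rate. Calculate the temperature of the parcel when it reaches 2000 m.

From 900 m to 2000 m (dry adiabatic): cools by 9.8 × 1.1 = 10.78°C, giving -8.38°C.

-8.38°C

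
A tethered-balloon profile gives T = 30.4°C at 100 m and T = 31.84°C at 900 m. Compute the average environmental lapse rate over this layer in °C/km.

-1.8°C/km

Γ = −ΔT/Δz = (30.4 − 31.84) / (900 − 100) m
  = -1.44°C / 0.8 km = -1.8°C/km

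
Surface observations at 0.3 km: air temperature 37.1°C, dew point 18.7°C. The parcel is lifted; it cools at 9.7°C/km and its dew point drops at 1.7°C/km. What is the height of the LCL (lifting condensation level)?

2.6 km

T and T_d converge at 9.7 − 1.7 = 8°C per km
Height above start = (37.1 − 18.7) / 8 = 2.3 km
LCL altitude = 300 m + 2300 m = 2600 m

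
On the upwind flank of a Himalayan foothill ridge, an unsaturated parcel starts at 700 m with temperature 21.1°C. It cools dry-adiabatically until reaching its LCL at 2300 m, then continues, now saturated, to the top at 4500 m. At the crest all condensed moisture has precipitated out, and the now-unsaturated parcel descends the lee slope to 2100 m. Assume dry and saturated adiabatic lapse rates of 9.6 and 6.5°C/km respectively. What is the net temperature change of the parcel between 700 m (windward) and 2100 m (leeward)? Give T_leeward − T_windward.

700–2300 m, dry: Δz = 1.6 km ⇒ ΔT = -15.36°C; T = 5.74°C
2300–4500 m, saturated: Δz = 2.2 km ⇒ ΔT = -14.3°C; T = -8.56°C
4500–2100 m, dry descent: Δz = 2.4 km ⇒ ΔT = +23.04°C; T = 14.48°C
Net change vs windward start: 14.48 − 21.1 = -6.62°C

-6.62°C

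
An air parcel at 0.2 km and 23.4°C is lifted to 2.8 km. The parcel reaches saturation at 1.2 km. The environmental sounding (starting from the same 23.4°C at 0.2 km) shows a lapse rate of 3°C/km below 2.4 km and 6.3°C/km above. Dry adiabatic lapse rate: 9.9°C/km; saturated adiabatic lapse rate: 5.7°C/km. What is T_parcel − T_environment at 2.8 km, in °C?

-9.9°C (parcel cooler than environment)

Parcel:
  200–1200 m, dry: Δz = 1 km ⇒ ΔT = -9.9°C; T = 13.5°C
  1200–2800 m, saturated: Δz = 1.6 km ⇒ ΔT = -9.12°C; T = 4.38°C
Environment:
  200–2400 m, environment, lower layer: Δz = 2.2 km ⇒ ΔT = -6.6°C; T = 16.8°C
  2400–2800 m, environment, upper layer: Δz = 0.4 km ⇒ ΔT = -2.52°C; T = 14.28°C
T_parcel − T_env = 4.38 − 14.28 = -9.9°C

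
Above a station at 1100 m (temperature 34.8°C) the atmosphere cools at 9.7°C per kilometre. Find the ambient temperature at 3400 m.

Environmental to 3400 m: -9.7 × 2.3 km = -22.31°C, so T = 12.49°C.

12.49°C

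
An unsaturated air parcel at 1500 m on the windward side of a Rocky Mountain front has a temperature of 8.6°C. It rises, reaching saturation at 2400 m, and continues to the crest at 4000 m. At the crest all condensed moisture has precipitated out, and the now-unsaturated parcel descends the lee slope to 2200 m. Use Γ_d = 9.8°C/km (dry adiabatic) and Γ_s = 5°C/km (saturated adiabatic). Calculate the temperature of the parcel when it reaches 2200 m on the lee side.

From 1500 m to 2400 m (dry): cools by 9.8 × 0.9 = 8.82°C, giving -0.22°C.
From 2400 m to 4000 m (saturated): cools by 5 × 1.6 = 8°C, giving -8.22°C.
From 4000 m to 2200 m (dry descent): warms by 9.8 × 1.8 = 17.64°C, giving 9.42°C.

9.42°C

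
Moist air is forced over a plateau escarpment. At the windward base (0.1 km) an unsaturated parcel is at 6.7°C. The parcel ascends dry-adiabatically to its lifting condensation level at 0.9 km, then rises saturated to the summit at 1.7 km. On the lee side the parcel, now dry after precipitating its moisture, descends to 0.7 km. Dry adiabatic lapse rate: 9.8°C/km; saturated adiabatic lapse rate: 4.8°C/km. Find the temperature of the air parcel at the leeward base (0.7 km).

4.82°C

From 100 m to 900 m (dry): cools by 9.8 × 0.8 = 7.84°C, giving -1.14°C.
From 900 m to 1700 m (saturated): cools by 4.8 × 0.8 = 3.84°C, giving -4.98°C.
From 1700 m to 700 m (dry descent): warms by 9.8 × 1 = 9.8°C, giving 4.82°C.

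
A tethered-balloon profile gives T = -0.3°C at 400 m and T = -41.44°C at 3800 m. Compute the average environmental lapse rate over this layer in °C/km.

Γ = −ΔT/Δz = (-0.3 − (-41.44)) / (3800 − 400) m
  = 41.14°C / 3.4 km = 12.1°C/km

12.1°C/km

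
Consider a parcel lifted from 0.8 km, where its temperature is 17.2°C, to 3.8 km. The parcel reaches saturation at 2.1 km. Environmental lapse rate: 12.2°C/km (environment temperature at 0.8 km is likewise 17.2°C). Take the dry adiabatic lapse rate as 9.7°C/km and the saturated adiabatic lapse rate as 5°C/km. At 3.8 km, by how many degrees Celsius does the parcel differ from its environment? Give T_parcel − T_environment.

+15.49°C (parcel warmer than environment)

Parcel:
  800 → 2100 m (dry, 9.7°C/km): ΔT = -9.7 × 1.3 = -12.61°C → T = 4.59°C
  2100 → 3800 m (saturated, 5°C/km): ΔT = -5 × 1.7 = -8.5°C → T = -3.91°C
Environment:
  800 → 3800 m (environment, 12.2°C/km): ΔT = -12.2 × 3 = -36.6°C → T = -19.4°C
T_parcel − T_env = -3.91 − (-19.4) = +15.49°C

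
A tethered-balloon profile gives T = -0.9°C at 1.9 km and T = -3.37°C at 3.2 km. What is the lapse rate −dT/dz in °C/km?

1.9°C/km

Γ = −ΔT/Δz = (-0.9 − (-3.37)) / (3200 − 1900) m
  = 2.47°C / 1.3 km = 1.9°C/km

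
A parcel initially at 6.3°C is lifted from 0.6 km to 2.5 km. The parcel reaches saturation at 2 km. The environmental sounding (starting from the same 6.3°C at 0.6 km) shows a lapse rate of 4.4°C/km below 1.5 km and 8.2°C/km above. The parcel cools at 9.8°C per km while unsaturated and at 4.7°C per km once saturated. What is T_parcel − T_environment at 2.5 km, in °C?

-3.91°C (parcel cooler than environment)

Parcel:
  From 600 m to 2000 m (dry): cools by 9.8 × 1.4 = 13.72°C, giving -7.42°C.
  From 2000 m to 2500 m (saturated): cools by 4.7 × 0.5 = 2.35°C, giving -9.77°C.
Environment:
  From 600 m to 1500 m (environment, lower layer): cools by 4.4 × 0.9 = 3.96°C, giving 2.34°C.
  From 1500 m to 2500 m (environment, upper layer): cools by 8.2 × 1 = 8.2°C, giving -5.86°C.
T_parcel − T_env = -9.77 − (-5.86) = -3.91°C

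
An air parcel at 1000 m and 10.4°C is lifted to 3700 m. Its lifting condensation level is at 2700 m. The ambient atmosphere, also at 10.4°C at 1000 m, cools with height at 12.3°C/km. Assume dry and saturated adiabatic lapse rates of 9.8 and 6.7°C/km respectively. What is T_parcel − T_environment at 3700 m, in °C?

+9.85°C (parcel warmer than environment)

Parcel:
  1000 → 2700 m (dry, 9.8°C/km): ΔT = -9.8 × 1.7 = -16.66°C → T = -6.26°C
  2700 → 3700 m (saturated, 6.7°C/km): ΔT = -6.7 × 1 = -6.7°C → T = -12.96°C
Environment:
  1000 → 3700 m (environment, 12.3°C/km): ΔT = -12.3 × 2.7 = -33.21°C → T = -22.81°C
T_parcel − T_env = -12.96 − (-22.81) = +9.85°C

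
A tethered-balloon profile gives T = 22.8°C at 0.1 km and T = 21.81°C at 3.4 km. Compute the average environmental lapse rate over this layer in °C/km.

0.3°C/km

Γ = −ΔT/Δz = (22.8 − 21.81) / (3400 − 100) m
  = 0.99°C / 3.3 km = 0.3°C/km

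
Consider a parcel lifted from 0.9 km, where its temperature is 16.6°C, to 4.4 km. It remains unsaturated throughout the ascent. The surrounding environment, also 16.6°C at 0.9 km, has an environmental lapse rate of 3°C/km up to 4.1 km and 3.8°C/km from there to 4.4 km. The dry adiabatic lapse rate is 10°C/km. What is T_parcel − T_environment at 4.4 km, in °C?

-24.26°C (parcel cooler than environment)

Parcel:
  900 → 4400 m (dry, 10°C/km): ΔT = -10 × 3.5 = -35°C → T = -18.4°C
Environment:
  900 → 4100 m (environment, lower layer, 3°C/km): ΔT = -3 × 3.2 = -9.6°C → T = 7°C
  4100 → 4400 m (environment, upper layer, 3.8°C/km): ΔT = -3.8 × 0.3 = -1.14°C → T = 5.86°C
T_parcel − T_env = -18.4 − 5.86 = -24.26°C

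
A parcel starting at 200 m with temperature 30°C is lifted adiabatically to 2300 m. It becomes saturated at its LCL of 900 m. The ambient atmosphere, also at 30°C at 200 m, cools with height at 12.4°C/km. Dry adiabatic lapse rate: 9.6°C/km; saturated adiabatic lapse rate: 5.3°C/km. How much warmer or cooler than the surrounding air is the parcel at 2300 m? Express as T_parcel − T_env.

Parcel:
  Dry to 900 m: -9.6 × 0.7 km = -6.72°C, so T = 23.28°C.
  Saturated to 2300 m: -5.3 × 1.4 km = -7.42°C, so T = 15.86°C.
Environment:
  Environment to 2300 m: -12.4 × 2.1 km = -26.04°C, so T = 3.96°C.
T_parcel − T_env = 15.86 − 3.96 = +11.9°C

+11.9°C (parcel warmer than environment)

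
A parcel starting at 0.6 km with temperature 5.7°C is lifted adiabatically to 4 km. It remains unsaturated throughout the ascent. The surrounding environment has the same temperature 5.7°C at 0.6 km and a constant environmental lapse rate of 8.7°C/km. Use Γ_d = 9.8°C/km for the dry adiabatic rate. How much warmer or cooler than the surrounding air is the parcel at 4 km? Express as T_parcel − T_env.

-3.74°C (parcel cooler than environment)

Parcel:
  Dry to 4000 m: -9.8 × 3.4 km = -33.32°C, so T = -27.62°C.
Environment:
  Environment to 4000 m: -8.7 × 3.4 km = -29.58°C, so T = -23.88°C.
T_parcel − T_env = -27.62 − (-23.88) = -3.74°C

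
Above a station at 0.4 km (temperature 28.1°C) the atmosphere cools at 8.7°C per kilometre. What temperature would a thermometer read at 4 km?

-3.22°C

400 → 4000 m (environmental, 8.7°C/km): ΔT = -8.7 × 3.6 = -31.32°C → T = -3.22°C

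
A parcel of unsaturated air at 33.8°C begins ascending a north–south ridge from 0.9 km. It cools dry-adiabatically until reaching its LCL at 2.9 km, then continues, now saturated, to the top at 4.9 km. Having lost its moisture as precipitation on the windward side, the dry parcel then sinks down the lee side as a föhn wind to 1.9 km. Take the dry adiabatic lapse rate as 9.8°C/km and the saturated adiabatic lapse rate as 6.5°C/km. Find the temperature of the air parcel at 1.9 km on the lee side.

30.6°C

From 900 m to 2900 m (dry): cools by 9.8 × 2 = 19.6°C, giving 14.2°C.
From 2900 m to 4900 m (saturated): cools by 6.5 × 2 = 13°C, giving 1.2°C.
From 4900 m to 1900 m (dry descent): warms by 9.8 × 3 = 29.4°C, giving 30.6°C.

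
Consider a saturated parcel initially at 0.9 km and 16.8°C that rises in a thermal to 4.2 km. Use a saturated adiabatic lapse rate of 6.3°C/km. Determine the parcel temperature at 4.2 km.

From 900 m to 4200 m (saturated adiabatic): cools by 6.3 × 3.3 = 20.79°C, giving -3.99°C.

-3.99°C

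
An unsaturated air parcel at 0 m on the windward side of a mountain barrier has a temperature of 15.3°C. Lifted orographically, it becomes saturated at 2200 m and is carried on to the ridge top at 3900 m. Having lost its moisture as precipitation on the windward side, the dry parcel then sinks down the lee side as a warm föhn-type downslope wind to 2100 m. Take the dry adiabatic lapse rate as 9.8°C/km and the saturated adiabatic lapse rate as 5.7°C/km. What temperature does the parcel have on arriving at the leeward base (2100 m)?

0 → 2200 m (dry, 9.8°C/km): ΔT = -9.8 × 2.2 = -21.56°C → T = -6.26°C
2200 → 3900 m (saturated, 5.7°C/km): ΔT = -5.7 × 1.7 = -9.69°C → T = -15.95°C
3900 → 2100 m (dry descent, 9.8°C/km): ΔT = +9.8 × 1.8 = +17.64°C → T = 1.69°C

1.69°C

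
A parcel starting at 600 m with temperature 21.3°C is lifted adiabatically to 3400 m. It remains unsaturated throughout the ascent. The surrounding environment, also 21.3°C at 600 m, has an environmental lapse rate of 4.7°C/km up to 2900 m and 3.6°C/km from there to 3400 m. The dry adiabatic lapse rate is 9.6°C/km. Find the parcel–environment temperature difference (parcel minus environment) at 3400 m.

Parcel:
  From 600 m to 3400 m (dry): cools by 9.6 × 2.8 = 26.88°C, giving -5.58°C.
Environment:
  From 600 m to 2900 m (environment, lower layer): cools by 4.7 × 2.3 = 10.81°C, giving 10.49°C.
  From 2900 m to 3400 m (environment, upper layer): cools by 3.6 × 0.5 = 1.8°C, giving 8.69°C.
T_parcel − T_env = -5.58 − 8.69 = -14.27°C

-14.27°C (parcel cooler than environment)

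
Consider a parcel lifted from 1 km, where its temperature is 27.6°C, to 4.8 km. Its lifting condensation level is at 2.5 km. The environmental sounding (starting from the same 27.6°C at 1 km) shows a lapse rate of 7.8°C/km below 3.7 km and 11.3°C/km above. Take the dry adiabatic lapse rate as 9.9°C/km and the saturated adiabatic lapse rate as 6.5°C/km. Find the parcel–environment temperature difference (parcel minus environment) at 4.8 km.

+3.69°C (parcel warmer than environment)

Parcel:
  From 1000 m to 2500 m (dry): cools by 9.9 × 1.5 = 14.85°C, giving 12.75°C.
  From 2500 m to 4800 m (saturated): cools by 6.5 × 2.3 = 14.95°C, giving -2.2°C.
Environment:
  From 1000 m to 3700 m (environment, lower layer): cools by 7.8 × 2.7 = 21.06°C, giving 6.54°C.
  From 3700 m to 4800 m (environment, upper layer): cools by 11.3 × 1.1 = 12.43°C, giving -5.89°C.
T_parcel − T_env = -2.2 − (-5.89) = +3.69°C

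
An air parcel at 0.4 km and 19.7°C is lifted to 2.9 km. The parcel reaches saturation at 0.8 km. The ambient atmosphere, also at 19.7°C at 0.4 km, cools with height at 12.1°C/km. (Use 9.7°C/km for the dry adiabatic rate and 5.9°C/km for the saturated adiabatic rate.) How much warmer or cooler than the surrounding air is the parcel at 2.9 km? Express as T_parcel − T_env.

Parcel:
  400–800 m, dry: Δz = 0.4 km ⇒ ΔT = -3.88°C; T = 15.82°C
  800–2900 m, saturated: Δz = 2.1 km ⇒ ΔT = -12.39°C; T = 3.43°C
Environment:
  400–2900 m, environment: Δz = 2.5 km ⇒ ΔT = -30.25°C; T = -10.55°C
T_parcel − T_env = 3.43 − (-10.55) = +13.98°C

+13.98°C (parcel warmer than environment)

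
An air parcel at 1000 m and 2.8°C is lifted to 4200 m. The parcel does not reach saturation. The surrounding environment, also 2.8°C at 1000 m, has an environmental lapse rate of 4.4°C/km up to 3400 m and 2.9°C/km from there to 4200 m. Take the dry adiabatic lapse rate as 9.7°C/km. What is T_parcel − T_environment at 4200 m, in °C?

Parcel:
  1000 → 4200 m (dry, 9.7°C/km): ΔT = -9.7 × 3.2 = -31.04°C → T = -28.24°C
Environment:
  1000 → 3400 m (environment, lower layer, 4.4°C/km): ΔT = -4.4 × 2.4 = -10.56°C → T = -7.76°C
  3400 → 4200 m (environment, upper layer, 2.9°C/km): ΔT = -2.9 × 0.8 = -2.32°C → T = -10.08°C
T_parcel − T_env = -28.24 − (-10.08) = -18.16°C

-18.16°C (parcel cooler than environment)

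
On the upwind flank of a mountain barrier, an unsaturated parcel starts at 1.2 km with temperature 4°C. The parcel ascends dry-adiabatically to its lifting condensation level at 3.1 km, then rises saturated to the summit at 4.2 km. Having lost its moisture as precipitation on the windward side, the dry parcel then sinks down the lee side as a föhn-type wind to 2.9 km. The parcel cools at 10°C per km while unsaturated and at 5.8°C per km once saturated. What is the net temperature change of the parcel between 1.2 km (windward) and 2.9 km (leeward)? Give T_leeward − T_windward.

-12.38°C

From 1200 m to 3100 m (dry): cools by 10 × 1.9 = 19°C, giving -15°C.
From 3100 m to 4200 m (saturated): cools by 5.8 × 1.1 = 6.38°C, giving -21.38°C.
From 4200 m to 2900 m (dry descent): warms by 10 × 1.3 = 13°C, giving -8.38°C.
Net change vs windward start: -8.38 − 4 = -12.38°C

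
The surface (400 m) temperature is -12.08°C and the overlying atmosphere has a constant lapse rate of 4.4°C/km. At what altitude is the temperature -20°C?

Height above start = (-12.08 − (-20)) / 4.4 = 1.8 km
Altitude = 400 m + 1800 m = 2200 m

2200 m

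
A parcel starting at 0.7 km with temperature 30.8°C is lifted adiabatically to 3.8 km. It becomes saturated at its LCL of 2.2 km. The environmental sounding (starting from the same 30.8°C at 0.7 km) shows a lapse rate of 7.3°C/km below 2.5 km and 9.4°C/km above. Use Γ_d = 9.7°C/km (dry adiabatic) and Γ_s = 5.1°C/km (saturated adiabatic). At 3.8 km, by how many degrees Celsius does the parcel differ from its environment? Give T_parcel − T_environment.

Parcel:
  700 → 2200 m (dry, 9.7°C/km): ΔT = -9.7 × 1.5 = -14.55°C → T = 16.25°C
  2200 → 3800 m (saturated, 5.1°C/km): ΔT = -5.1 × 1.6 = -8.16°C → T = 8.09°C
Environment:
  700 → 2500 m (environment, lower layer, 7.3°C/km): ΔT = -7.3 × 1.8 = -13.14°C → T = 17.66°C
  2500 → 3800 m (environment, upper layer, 9.4°C/km): ΔT = -9.4 × 1.3 = -12.22°C → T = 5.44°C
T_parcel − T_env = 8.09 − 5.44 = +2.65°C

+2.65°C (parcel warmer than environment)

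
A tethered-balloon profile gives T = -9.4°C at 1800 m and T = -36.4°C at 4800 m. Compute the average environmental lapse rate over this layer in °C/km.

9°C/km

Γ = −ΔT/Δz = (-9.4 − (-36.4)) / (4800 − 1800) m
  = 27°C / 3 km = 9°C/km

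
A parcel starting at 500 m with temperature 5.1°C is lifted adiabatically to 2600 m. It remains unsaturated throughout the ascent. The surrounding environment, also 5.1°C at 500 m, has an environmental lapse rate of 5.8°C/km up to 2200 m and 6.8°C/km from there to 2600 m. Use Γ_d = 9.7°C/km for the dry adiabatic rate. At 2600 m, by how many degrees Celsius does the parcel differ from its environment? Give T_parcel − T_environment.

Parcel:
  500–2600 m, dry: Δz = 2.1 km ⇒ ΔT = -20.37°C; T = -15.27°C
Environment:
  500–2200 m, environment, lower layer: Δz = 1.7 km ⇒ ΔT = -9.86°C; T = -4.76°C
  2200–2600 m, environment, upper layer: Δz = 0.4 km ⇒ ΔT = -2.72°C; T = -7.48°C
T_parcel − T_env = -15.27 − (-7.48) = -7.79°C

-7.79°C (parcel cooler than environment)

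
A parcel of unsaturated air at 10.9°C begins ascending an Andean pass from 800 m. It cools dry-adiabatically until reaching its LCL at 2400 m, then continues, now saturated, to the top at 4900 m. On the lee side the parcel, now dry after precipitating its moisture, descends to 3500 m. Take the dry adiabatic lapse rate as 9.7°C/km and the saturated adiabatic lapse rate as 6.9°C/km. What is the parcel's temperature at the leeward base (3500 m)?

-8.29°C

Dry to 2400 m: -9.7 × 1.6 km = -15.52°C, so T = -4.62°C.
Saturated to 4900 m: -6.9 × 2.5 km = -17.25°C, so T = -21.87°C.
Dry descent to 3500 m: +9.7 × 1.4 km = +13.58°C, so T = -8.29°C.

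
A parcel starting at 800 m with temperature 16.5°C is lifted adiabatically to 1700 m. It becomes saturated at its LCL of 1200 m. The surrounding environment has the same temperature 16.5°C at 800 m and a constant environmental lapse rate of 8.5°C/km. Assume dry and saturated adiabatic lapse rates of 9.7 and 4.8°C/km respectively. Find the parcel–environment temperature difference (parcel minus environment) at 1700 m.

Parcel:
  800–1200 m, dry: Δz = 0.4 km ⇒ ΔT = -3.88°C; T = 12.62°C
  1200–1700 m, saturated: Δz = 0.5 km ⇒ ΔT = -2.4°C; T = 10.22°C
Environment:
  800–1700 m, environment: Δz = 0.9 km ⇒ ΔT = -7.65°C; T = 8.85°C
T_parcel − T_env = 10.22 − 8.85 = +1.37°C

+1.37°C (parcel warmer than environment)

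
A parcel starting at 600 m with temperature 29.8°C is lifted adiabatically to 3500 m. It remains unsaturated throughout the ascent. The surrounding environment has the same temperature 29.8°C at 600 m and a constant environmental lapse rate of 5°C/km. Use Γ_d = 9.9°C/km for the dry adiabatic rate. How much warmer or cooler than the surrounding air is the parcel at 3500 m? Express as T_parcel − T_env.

Parcel:
  Dry to 3500 m: -9.9 × 2.9 km = -28.71°C, so T = 1.09°C.
Environment:
  Environment to 3500 m: -5 × 2.9 km = -14.5°C, so T = 15.3°C.
T_parcel − T_env = 1.09 − 15.3 = -14.21°C

-14.21°C (parcel cooler than environment)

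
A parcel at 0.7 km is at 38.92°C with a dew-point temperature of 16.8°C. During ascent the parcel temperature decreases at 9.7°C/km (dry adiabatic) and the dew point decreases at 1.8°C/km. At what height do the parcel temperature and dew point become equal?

T and T_d converge at 9.7 − 1.8 = 7.9°C per km
Height above start = (38.92 − 16.8) / 7.9 = 2.8 km
LCL altitude = 700 m + 2800 m = 3500 m

3.5 km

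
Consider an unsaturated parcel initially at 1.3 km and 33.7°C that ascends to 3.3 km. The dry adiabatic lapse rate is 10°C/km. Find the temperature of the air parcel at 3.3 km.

Dry adiabatic to 3300 m: -10 × 2 km = -20°C, so T = 13.7°C.

13.7°C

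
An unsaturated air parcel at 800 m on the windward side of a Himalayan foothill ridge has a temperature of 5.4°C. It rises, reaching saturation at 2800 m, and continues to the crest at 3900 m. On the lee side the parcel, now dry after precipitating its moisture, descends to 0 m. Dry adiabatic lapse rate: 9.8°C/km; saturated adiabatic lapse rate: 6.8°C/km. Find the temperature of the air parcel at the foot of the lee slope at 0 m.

16.54°C

Dry to 2800 m: -9.8 × 2 km = -19.6°C, so T = -14.2°C.
Saturated to 3900 m: -6.8 × 1.1 km = -7.48°C, so T = -21.68°C.
Dry descent to 0 m: +9.8 × 3.9 km = +38.22°C, so T = 16.54°C.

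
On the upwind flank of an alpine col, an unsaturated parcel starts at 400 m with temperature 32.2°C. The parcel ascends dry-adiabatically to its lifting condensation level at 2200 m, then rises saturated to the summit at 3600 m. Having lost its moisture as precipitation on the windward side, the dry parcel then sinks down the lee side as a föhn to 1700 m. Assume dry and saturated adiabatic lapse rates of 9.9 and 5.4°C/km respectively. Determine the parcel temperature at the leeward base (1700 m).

400–2200 m, dry: Δz = 1.8 km ⇒ ΔT = -17.82°C; T = 14.38°C
2200–3600 m, saturated: Δz = 1.4 km ⇒ ΔT = -7.56°C; T = 6.82°C
3600–1700 m, dry descent: Δz = 1.9 km ⇒ ΔT = +18.81°C; T = 25.63°C

25.63°C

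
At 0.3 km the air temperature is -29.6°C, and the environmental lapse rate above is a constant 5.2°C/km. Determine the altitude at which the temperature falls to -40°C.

2.3 km

Height above start = (-29.6 − (-40)) / 5.2 = 2 km
Altitude = 300 m + 2000 m = 2300 m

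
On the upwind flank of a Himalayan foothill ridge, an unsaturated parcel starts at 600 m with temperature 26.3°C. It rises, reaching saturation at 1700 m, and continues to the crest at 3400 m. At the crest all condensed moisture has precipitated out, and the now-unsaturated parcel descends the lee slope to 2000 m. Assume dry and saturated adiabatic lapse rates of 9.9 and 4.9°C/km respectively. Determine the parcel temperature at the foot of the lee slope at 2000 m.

20.94°C

600–1700 m, dry: Δz = 1.1 km ⇒ ΔT = -10.89°C; T = 15.41°C
1700–3400 m, saturated: Δz = 1.7 km ⇒ ΔT = -8.33°C; T = 7.08°C
3400–2000 m, dry descent: Δz = 1.4 km ⇒ ΔT = +13.86°C; T = 20.94°C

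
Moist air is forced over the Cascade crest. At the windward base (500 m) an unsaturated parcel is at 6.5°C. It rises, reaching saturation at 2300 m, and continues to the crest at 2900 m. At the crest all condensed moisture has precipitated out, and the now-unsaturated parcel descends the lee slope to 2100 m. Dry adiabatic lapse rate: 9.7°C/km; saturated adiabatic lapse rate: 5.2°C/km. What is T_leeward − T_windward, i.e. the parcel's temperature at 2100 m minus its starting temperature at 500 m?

From 500 m to 2300 m (dry): cools by 9.7 × 1.8 = 17.46°C, giving -10.96°C.
From 2300 m to 2900 m (saturated): cools by 5.2 × 0.6 = 3.12°C, giving -14.08°C.
From 2900 m to 2100 m (dry descent): warms by 9.7 × 0.8 = 7.76°C, giving -6.32°C.
Net change vs windward start: -6.32 − 6.5 = -12.82°C

-12.82°C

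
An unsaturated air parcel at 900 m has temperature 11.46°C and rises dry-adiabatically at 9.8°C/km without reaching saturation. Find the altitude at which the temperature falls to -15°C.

3600 m

Height above start = (11.46 − (-15)) / 9.8 = 2.7 km
Altitude = 900 m + 2700 m = 3600 m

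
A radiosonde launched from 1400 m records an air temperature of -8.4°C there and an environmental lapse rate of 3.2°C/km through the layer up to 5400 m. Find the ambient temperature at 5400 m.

-21.2°C

1400 → 5400 m (environmental, 3.2°C/km): ΔT = -3.2 × 4 = -12.8°C → T = -21.2°C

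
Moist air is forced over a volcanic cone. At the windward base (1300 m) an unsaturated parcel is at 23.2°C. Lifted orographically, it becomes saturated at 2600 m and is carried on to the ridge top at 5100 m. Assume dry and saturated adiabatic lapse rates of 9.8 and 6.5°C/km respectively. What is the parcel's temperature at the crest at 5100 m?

1300 → 2600 m (dry, 9.8°C/km): ΔT = -9.8 × 1.3 = -12.74°C → T = 10.46°C
2600 → 5100 m (saturated, 6.5°C/km): ΔT = -6.5 × 2.5 = -16.25°C → T = -5.79°C

-5.79°C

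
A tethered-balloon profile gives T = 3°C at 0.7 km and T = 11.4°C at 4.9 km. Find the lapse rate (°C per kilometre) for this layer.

Γ = −ΔT/Δz = (3 − 11.4) / (4900 − 700) m
  = -8.4°C / 4.2 km = -2°C/km

-2°C/km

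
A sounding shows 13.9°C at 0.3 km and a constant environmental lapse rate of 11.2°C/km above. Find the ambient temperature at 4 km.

-27.54°C

From 300 m to 4000 m (environmental): cools by 11.2 × 3.7 = 41.44°C, giving -27.54°C.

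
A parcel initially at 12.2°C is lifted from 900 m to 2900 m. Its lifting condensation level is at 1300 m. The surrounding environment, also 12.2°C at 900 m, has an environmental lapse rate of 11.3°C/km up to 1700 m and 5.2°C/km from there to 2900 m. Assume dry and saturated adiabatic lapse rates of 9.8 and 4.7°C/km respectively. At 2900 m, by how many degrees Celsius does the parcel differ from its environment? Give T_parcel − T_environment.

+3.84°C (parcel warmer than environment)

Parcel:
  900 → 1300 m (dry, 9.8°C/km): ΔT = -9.8 × 0.4 = -3.92°C → T = 8.28°C
  1300 → 2900 m (saturated, 4.7°C/km): ΔT = -4.7 × 1.6 = -7.52°C → T = 0.76°C
Environment:
  900 → 1700 m (environment, lower layer, 11.3°C/km): ΔT = -11.3 × 0.8 = -9.04°C → T = 3.16°C
  1700 → 2900 m (environment, upper layer, 5.2°C/km): ΔT = -5.2 × 1.2 = -6.24°C → T = -3.08°C
T_parcel − T_env = 0.76 − (-3.08) = +3.84°C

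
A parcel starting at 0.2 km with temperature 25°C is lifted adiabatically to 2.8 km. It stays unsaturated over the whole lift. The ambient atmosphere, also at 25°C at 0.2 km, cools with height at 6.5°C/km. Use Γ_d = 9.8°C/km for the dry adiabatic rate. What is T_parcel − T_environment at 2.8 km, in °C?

-8.58°C (parcel cooler than environment)

Parcel:
  From 200 m to 2800 m (dry): cools by 9.8 × 2.6 = 25.48°C, giving -0.48°C.
Environment:
  From 200 m to 2800 m (environment): cools by 6.5 × 2.6 = 16.9°C, giving 8.1°C.
T_parcel − T_env = -0.48 − 8.1 = -8.58°C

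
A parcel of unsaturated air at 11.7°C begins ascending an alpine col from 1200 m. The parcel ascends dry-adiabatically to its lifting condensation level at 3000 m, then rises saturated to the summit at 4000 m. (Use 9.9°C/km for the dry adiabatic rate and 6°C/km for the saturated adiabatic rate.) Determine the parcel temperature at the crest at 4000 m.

-12.12°C

1200 → 3000 m (dry, 9.9°C/km): ΔT = -9.9 × 1.8 = -17.82°C → T = -6.12°C
3000 → 4000 m (saturated, 6°C/km): ΔT = -6 × 1 = -6°C → T = -12.12°C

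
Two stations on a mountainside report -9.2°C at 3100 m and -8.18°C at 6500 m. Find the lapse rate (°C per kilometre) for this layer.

-0.3°C/km

Γ = −ΔT/Δz = (-9.2 − (-8.18)) / (6500 − 3100) m
  = -1.02°C / 3.4 km = -0.3°C/km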